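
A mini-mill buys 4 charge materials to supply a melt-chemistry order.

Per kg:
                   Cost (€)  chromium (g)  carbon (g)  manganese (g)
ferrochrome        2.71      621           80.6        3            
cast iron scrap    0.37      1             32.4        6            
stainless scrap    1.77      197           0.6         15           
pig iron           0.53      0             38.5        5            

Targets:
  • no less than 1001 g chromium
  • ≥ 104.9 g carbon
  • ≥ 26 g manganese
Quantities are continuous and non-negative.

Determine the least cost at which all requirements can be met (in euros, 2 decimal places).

Let x1 = kg of ferrochrome, x2 = kg of cast iron scrap, x3 = kg of stainless scrap, x4 = kg of pig iron.
Minimize 2.71x1 + 0.37x2 + 1.77x3 + 0.53x4 s.t.:
  621x1 + 1x2 + 197x3 ≥ 1001   (chromium)
  80.6x1 + 32.4x2 + 0.6x3 + 38.5x4 ≥ 104.9   (carbon)
  3x1 + 6x2 + 15x3 + 5x4 ≥ 26   (manganese)
  x1, x2, x3, x4 ≥ 0.
The minimum-cost mix takes nothing from stainless scrap, pig iron — only ferrochrome, cast iron scrap. Binding constraints: chromium and manganese.
Solving gives x1 = 1.606, x2 = 3.53.
Objective = 2.71·1.606 + 0.37·3.53 = 5.6584.

€5.66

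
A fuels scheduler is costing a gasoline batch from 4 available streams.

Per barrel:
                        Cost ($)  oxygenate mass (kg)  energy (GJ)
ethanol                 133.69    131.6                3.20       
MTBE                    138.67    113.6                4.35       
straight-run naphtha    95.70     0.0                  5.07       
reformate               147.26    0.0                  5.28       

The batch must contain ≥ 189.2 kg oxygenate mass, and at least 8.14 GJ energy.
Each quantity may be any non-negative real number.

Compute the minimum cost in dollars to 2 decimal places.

Let x1 = barrels of ethanol, x2 = barrels of MTBE, x3 = barrels of straight-run naphtha, x4 = barrels of reformate.
min 133.69x1 + 138.67x2 + 95.7x3 + 147.26x4 s.t.:
  131.6x1 + 113.6x2 ≥ 189.2   (oxygenate mass)
  3.2x1 + 4.35x2 + 5.07x3 + 5.28x4 ≥ 8.14   (energy)
  x1, x2, x3, x4 ≥ 0.
The cheapest feasible vertex uses only MTBE, straight-run naphtha; ethanol, reformate are not used. The oxygenate mass and energy requirements are met with equality.
So MTBE = 1.6655 barrels, straight-run naphtha = 0.17655 barrels.
Objective = 138.67·1.6655 + 95.7·0.17655 = 247.8507.

$247.85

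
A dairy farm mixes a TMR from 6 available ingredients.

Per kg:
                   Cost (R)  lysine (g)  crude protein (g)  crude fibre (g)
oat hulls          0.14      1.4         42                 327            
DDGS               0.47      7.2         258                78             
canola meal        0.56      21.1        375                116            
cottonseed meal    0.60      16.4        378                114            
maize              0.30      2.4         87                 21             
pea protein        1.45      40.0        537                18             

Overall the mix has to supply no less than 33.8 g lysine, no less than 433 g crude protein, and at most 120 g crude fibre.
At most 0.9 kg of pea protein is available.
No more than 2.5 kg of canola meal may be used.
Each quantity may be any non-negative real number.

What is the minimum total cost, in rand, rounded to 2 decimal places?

R1.02

Treat it as an LP. Let x1 = kg of oat hulls, x2 = kg of DDGS, x3 = kg of canola meal, x4 = kg of cottonseed meal, x5 = kg of maize, x6 = kg of pea protein.
Minimise 0.14x1 + 0.47x2 + 0.56x3 + 0.6x4 + 0.3x5 + 1.45x6 subject to:
  1.4x1 + 7.2x2 + 21.1x3 + 16.4x4 + 2.4x5 + 40x6 ≥ 33.8   (lysine)
  42x1 + 258x2 + 375x3 + 378x4 + 87x5 + 537x6 ≥ 433   (crude protein)
  327x1 + 78x2 + 116x3 + 114x4 + 21x5 + 18x6 ≤ 120   (crude fibre)
  x6 ≤ 0.9
  x3 ≤ 2.5
  x1, x2, x3, x4, x5, x6 ≥ 0.
The optimal basis is {canola meal, pea protein}; oat hulls, DDGS, cottonseed meal, maize drop out. There the lysine and crude fibre constraints are tight.
Solving gives x3 = 0.9839, x6 = 0.326.
Total cost: 0.56·0.9839 + 1.45·0.326 = 1.0237.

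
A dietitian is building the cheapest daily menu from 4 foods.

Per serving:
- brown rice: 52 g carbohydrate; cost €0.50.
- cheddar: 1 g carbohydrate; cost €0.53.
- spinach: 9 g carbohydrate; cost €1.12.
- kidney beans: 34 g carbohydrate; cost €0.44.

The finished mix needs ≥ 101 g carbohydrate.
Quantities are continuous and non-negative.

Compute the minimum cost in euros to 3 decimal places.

€0.971

Let x1 = servings of brown rice, x2 = servings of cheddar, x3 = servings of spinach, x4 = servings of kidney beans.
Minimize 0.5x1 + 0.53x2 + 1.12x3 + 0.44x4 subject to:
  52x1 + 1x2 + 9x3 + 34x4 ≥ 101   (carbohydrate)
  x1, x2, x3, x4 ≥ 0.
At the optimum only brown rice is positive (cheddar, spinach, kidney beans = 0). The carbohydrate requirement is met with equality.
That vertex is x1 = 1.942.
Hence cost = 0.5·1.942 = €0.97100.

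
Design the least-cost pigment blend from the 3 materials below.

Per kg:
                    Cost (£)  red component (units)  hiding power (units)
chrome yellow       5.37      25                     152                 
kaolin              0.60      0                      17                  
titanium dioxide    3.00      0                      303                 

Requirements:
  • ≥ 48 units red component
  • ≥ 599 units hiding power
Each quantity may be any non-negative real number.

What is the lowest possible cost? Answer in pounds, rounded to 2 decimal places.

Set it up as a linear program. Let x1 = kg of chrome yellow, x2 = kg of kaolin, x3 = kg of titanium dioxide.
Minimize 5.37x1 + 0.6x2 + 3x3 subject to:
  25x1 ≥ 48   (red component)
  152x1 + 17x2 + 303x3 ≥ 599   (hiding power)
  x1, x2, x3 ≥ 0.
The minimum-cost mix takes nothing from kaolin — only chrome yellow, titanium dioxide. Binding constraints: red component and hiding power.
Solving gives x1 = 1.92, x3 = 1.014.
Objective = 5.37·1.92 + 3·1.014 = 13.3524.

£13.35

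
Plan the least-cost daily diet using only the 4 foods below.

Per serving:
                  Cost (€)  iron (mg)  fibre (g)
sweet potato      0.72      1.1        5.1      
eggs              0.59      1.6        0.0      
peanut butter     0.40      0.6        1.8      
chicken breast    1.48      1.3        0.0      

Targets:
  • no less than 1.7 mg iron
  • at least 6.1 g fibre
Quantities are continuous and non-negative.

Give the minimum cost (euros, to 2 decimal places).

This is a linear program. Let x1 = servings of sweet potato, x2 = servings of eggs, x3 = servings of peanut butter, x4 = servings of chicken breast.
Minimise 0.72x1 + 0.59x2 + 0.4x3 + 1.48x4 subject to:
  1.1x1 + 1.6x2 + 0.6x3 + 1.3x4 ≥ 1.7   (iron)
  5.1x1 + 1.8x3 ≥ 6.1   (fibre)
  x1, x2, x3, x4 ≥ 0.
At the optimum only sweet potato, eggs are positive (peanut butter, chicken breast = 0). There the iron and fibre constraints are tight.
So sweet potato = 1.196 servings, eggs = 0.2402 servings.
Objective = 0.72·1.196 + 0.59·0.2402 = 1.0028.

€1.00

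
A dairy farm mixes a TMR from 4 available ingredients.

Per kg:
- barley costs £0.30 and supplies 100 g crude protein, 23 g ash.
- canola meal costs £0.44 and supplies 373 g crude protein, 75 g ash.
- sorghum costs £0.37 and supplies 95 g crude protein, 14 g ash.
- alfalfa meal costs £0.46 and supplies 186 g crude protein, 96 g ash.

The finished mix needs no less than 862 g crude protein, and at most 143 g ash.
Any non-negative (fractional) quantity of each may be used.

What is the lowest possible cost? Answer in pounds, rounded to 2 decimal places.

£2.55

Treat it as an LP. Let x1 = kg of barley, x2 = kg of canola meal, x3 = kg of sorghum, x4 = kg of alfalfa meal.
Minimize 0.3x1 + 0.44x2 + 0.37x3 + 0.46x4 s.t.:
  100x1 + 373x2 + 95x3 + 186x4 ≥ 862   (crude protein)
  23x1 + 75x2 + 14x3 + 96x4 ≤ 143   (ash)
  x1, x2, x3, x4 ≥ 0.
At the optimum only canola meal, sorghum are positive (barley, alfalfa meal = 0). The crude protein and ash requirements are met with equality.
That vertex is x2 = 0.7972, x3 = 5.944.
Cost = 0.44·0.7972 + 0.37·5.944 = 2.5500.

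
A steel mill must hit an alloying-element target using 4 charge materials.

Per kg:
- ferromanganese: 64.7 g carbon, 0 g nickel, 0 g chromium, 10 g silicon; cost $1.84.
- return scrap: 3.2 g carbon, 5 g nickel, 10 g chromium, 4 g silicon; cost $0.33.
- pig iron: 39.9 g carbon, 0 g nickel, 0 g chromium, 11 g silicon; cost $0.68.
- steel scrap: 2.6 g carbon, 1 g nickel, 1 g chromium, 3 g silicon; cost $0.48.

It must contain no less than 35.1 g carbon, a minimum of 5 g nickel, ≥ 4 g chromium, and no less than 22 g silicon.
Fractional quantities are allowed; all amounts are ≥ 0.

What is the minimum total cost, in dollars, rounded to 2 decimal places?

Set it up as a linear program. Let x1 = kg of ferromanganese, x2 = kg of return scrap, x3 = kg of pig iron, x4 = kg of steel scrap.
Minimize 1.84x1 + 0.33x2 + 0.68x3 + 0.48x4 subject to:
  64.7x1 + 3.2x2 + 39.9x3 + 2.6x4 ≥ 35.1   (carbon)
  5x2 + 1x4 ≥ 5   (nickel)
  10x2 + 1x4 ≥ 4   (chromium)
  10x1 + 4x2 + 11x3 + 3x4 ≥ 22   (silicon)
  x1, x2, x3, x4 ≥ 0.
The optimal basis is {return scrap, pig iron}; ferromanganese, steel scrap drop out. Binding constraints: nickel and silicon.
Solving gives x2 = 1, x3 = 1.636.
Hence cost = 0.33·1 + 0.68·1.636 = $1.4425.

$1.44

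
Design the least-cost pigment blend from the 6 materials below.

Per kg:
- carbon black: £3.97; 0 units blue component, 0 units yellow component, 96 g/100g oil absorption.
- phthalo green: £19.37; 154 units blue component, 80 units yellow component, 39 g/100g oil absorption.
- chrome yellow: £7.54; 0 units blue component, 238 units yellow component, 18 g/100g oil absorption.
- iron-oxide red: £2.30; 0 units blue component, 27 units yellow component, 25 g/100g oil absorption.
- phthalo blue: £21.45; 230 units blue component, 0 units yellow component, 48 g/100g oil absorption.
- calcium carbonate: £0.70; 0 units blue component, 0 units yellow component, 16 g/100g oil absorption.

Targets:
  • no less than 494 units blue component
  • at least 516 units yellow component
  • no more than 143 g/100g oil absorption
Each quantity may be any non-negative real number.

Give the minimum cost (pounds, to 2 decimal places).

£62.42

This is a linear program. Let x1 = kg of carbon black, x2 = kg of phthalo green, x3 = kg of chrome yellow, x4 = kg of iron-oxide red, x5 = kg of phthalo blue, x6 = kg of calcium carbonate.
Minimise 3.97x1 + 19.37x2 + 7.54x3 + 2.3x4 + 21.45x5 + 0.7x6 subject to:
  154x2 + 230x5 ≥ 494   (blue component)
  80x2 + 238x3 + 27x4 ≥ 516   (yellow component)
  96x1 + 39x2 + 18x3 + 25x4 + 48x5 + 16x6 ≤ 143   (oil absorption)
  x1, x2, x3, x4, x5, x6 ≥ 0.
The cheapest feasible vertex uses only chrome yellow, phthalo blue; carbon black, phthalo green, iron-oxide red, calcium carbonate are not used. There the blue component and yellow component constraints are tight.
That vertex is x3 = 2.168, x5 = 2.148.
Hence cost = 7.54·2.168 + 21.45·2.148 = £62.4213.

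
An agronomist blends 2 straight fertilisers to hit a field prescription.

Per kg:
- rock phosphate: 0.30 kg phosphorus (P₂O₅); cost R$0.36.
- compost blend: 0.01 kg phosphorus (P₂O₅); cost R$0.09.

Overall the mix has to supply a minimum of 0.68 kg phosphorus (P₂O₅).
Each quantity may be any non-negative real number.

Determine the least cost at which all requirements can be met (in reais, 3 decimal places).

This is a linear program. Let x1 = kg of rock phosphate, x2 = kg of compost blend.
Minimise 0.36x1 + 0.09x2 subject to:
  0.3x1 + 0.01x2 ≥ 0.68   (phosphorus (P₂O₅))
  x1, x2 ≥ 0.
At the optimum only rock phosphate is positive (compost blend = 0). There the phosphorus (P₂O₅) constraint is tight.
That vertex is x1 = 2.267.
Hence cost = 0.36·2.267 = R$0.81612.

R$0.816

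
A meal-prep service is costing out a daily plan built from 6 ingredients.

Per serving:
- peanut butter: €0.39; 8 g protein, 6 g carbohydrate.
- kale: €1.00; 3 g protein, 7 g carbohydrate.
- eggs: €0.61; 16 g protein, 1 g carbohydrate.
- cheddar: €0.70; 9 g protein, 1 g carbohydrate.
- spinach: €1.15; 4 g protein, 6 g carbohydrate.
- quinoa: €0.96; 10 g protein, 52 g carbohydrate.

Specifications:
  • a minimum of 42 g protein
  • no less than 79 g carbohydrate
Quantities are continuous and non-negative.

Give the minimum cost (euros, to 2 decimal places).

Let x1 = servings of peanut butter, x2 = servings of kale, x3 = servings of eggs, x4 = servings of cheddar, x5 = servings of spinach, x6 = servings of quinoa.
Minimize 0.39x1 + 1x2 + 0.61x3 + 0.7x4 + 1.15x5 + 0.96x6 s.t.:
  8x1 + 3x2 + 16x3 + 9x4 + 4x5 + 10x6 ≥ 42   (protein)
  6x1 + 7x2 + 1x3 + 1x4 + 6x5 + 52x6 ≥ 79   (carbohydrate)
  x1, x2, x3, x4, x5, x6 ≥ 0.
The minimum-cost mix takes nothing from peanut butter, kale, cheddar, spinach — only eggs, quinoa. Binding constraints: protein and carbohydrate.
Solving gives x3 = 1.696, x6 = 1.487.
Cost = 0.61·1.696 + 0.96·1.487 = 2.4621.

€2.46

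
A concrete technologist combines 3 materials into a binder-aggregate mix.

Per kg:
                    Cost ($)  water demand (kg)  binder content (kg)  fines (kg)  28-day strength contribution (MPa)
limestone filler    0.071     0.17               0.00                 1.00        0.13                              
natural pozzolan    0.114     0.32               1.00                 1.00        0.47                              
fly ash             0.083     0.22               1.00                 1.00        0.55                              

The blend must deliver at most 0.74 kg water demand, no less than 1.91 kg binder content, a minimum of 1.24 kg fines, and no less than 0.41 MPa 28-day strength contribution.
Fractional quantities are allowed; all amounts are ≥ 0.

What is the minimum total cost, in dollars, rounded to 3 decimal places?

This is a linear program. Let x1 = kg of limestone filler, x2 = kg of natural pozzolan, x3 = kg of fly ash.
min 0.071x1 + 0.114x2 + 0.083x3 s.t.:
  0.17x1 + 0.32x2 + 0.22x3 ≤ 0.74   (water demand)
  1x2 + 1x3 ≥ 1.91   (binder content)
  1x1 + 1x2 + 1x3 ≥ 1.24   (fines)
  0.13x1 + 0.47x2 + 0.55x3 ≥ 0.41   (28-day strength contribution)
  x1, x2, x3 ≥ 0.
At the optimum only fly ash is positive (limestone filler, natural pozzolan = 0). Binding constraint: binder content.
Optimal quantities: fly ash = 1.91 kg.
Total cost: 0.083·1.91 = 0.15853.

$0.159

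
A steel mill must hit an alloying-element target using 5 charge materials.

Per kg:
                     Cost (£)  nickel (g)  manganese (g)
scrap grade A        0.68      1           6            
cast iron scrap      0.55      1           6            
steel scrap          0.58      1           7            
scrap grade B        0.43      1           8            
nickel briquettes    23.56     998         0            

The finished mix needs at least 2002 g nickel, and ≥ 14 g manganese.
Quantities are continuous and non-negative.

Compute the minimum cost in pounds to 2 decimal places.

£47.97

Treat it as an LP. Let x1 = kg of scrap grade A, x2 = kg of cast iron scrap, x3 = kg of steel scrap, x4 = kg of scrap grade B, x5 = kg of nickel briquettes.
min 0.68x1 + 0.55x2 + 0.58x3 + 0.43x4 + 23.56x5 subject to:
  1x1 + 1x2 + 1x3 + 1x4 + 998x5 ≥ 2002   (nickel)
  6x1 + 6x2 + 7x3 + 8x4 ≥ 14   (manganese)
  x1, x2, x3, x4, x5 ≥ 0.
The cheapest feasible vertex uses only scrap grade B, nickel briquettes; scrap grade A, cast iron scrap, steel scrap are not used. There the nickel and manganese constraints are tight.
Solving gives x4 = 1.75, x5 = 2.004.
Total cost: 0.43·1.75 + 23.56·2.004 = 47.9667.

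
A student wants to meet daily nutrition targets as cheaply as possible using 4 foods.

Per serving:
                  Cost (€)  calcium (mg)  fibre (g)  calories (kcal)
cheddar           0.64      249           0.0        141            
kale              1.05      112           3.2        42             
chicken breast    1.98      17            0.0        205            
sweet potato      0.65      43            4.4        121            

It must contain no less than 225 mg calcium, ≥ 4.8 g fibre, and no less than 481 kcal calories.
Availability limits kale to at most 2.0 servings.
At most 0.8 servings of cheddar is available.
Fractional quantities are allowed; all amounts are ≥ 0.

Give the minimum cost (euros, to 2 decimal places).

Let x1 = servings of cheddar, x2 = servings of kale, x3 = servings of chicken breast, x4 = servings of sweet potato.
min 0.64x1 + 1.05x2 + 1.98x3 + 0.65x4 s.t.:
  249x1 + 112x2 + 17x3 + 43x4 ≥ 225   (calcium)
  3.2x2 + 4.4x4 ≥ 4.8   (fibre)
  141x1 + 42x2 + 205x3 + 121x4 ≥ 481   (calories)
  x2 ≤ 2
  x1 ≤ 0.8
  x1, x2, x3, x4 ≥ 0.
The cheapest feasible vertex uses only cheddar, sweet potato; kale, chicken breast are not used. Binding constraints: calories and the cheddar cap.
Optimal quantities: cheddar = 0.8 servings, sweet potato = 3.043 servings.
Hence cost = 0.64·0.8 + 0.65·3.043 = €2.4900.

€2.49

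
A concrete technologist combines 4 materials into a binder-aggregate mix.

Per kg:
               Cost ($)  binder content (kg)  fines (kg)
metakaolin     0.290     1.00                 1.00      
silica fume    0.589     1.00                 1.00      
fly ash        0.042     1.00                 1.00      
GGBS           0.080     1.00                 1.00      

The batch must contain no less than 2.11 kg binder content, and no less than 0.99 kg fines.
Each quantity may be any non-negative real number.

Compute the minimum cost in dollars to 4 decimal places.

$0.0886

Let x1 = kg of metakaolin, x2 = kg of silica fume, x3 = kg of fly ash, x4 = kg of GGBS.
Minimize 0.29x1 + 0.589x2 + 0.042x3 + 0.08x4 s.t.:
  1x1 + 1x2 + 1x3 + 1x4 ≥ 2.11   (binder content)
  1x1 + 1x2 + 1x3 + 1x4 ≥ 0.99   (fines)
  x1, x2, x3, x4 ≥ 0.
The optimal basis is {fly ash}; metakaolin, silica fume, GGBS drop out. The binder content requirement is met with equality.
That vertex is x3 = 2.11.
Cost = 0.042·2.11 = 0.088620.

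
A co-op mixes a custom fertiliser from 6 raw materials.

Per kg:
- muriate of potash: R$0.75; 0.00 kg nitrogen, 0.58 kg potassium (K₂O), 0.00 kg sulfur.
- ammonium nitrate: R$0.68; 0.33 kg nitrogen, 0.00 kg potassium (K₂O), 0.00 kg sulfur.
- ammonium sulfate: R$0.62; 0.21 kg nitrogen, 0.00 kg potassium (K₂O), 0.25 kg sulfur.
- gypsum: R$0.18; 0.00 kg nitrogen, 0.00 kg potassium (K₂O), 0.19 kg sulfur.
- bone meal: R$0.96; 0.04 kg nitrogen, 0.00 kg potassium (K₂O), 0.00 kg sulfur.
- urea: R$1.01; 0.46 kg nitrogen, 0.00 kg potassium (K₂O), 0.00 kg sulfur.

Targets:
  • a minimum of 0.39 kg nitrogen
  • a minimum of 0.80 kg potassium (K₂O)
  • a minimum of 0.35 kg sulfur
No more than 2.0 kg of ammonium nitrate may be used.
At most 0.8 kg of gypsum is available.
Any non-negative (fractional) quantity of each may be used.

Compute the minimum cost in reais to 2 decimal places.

R$2.10

Treat it as an LP. Let x1 = kg of muriate of potash, x2 = kg of ammonium nitrate, x3 = kg of ammonium sulfate, x4 = kg of gypsum, x5 = kg of bone meal, x6 = kg of urea.
min 0.75x1 + 0.68x2 + 0.62x3 + 0.18x4 + 0.96x5 + 1.01x6 with:
  0.33x2 + 0.21x3 + 0.04x5 + 0.46x6 ≥ 0.39   (nitrogen)
  0.58x1 ≥ 0.8   (potassium (K₂O))
  0.25x3 + 0.19x4 ≥ 0.35   (sulfur)
  x2 ≤ 2
  x4 ≤ 0.8
  x1, x2, x3, x4, x5, x6 ≥ 0.
At the optimum only muriate of potash, ammonium nitrate, ammonium sulfate are positive (gypsum, bone meal, urea = 0). Binding constraints: nitrogen, potassium (K₂O), sulfur.
Optimal quantities: muriate of potash = 1.379 kg, ammonium nitrate = 0.2909 kg, ammonium sulfate = 1.4 kg.
Cost = 0.75·1.379 + 0.68·0.2909 + 0.62·1.4 = 2.1001.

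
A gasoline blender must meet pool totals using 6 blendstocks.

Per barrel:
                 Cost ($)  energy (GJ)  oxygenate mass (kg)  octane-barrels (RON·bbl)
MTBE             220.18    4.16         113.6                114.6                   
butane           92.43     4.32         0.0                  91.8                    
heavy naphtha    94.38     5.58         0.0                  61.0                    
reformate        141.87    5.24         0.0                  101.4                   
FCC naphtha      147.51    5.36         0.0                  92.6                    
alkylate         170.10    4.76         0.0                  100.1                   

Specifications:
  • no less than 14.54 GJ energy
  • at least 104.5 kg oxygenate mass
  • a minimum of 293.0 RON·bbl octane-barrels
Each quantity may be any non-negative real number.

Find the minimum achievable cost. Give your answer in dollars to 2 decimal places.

Let x1 = barrels of MTBE, x2 = barrels of butane, x3 = barrels of heavy naphtha, x4 = barrels of reformate, x5 = barrels of FCC naphtha, x6 = barrels of alkylate.
Minimise 220.18x1 + 92.43x2 + 94.38x3 + 141.87x4 + 147.51x5 + 170.1x6 subject to:
  4.16x1 + 4.32x2 + 5.58x3 + 5.24x4 + 5.36x5 + 4.76x6 ≥ 14.54   (energy)
  113.6x1 ≥ 104.5   (oxygenate mass)
  114.6x1 + 91.8x2 + 61x3 + 101.4x4 + 92.6x5 + 100.1x6 ≥ 293   (octane-barrels)
  x1, x2, x3, x4, x5, x6 ≥ 0.
The cheapest feasible vertex uses only MTBE, butane, heavy naphtha; reformate, FCC naphtha, alkylate are not used. There the energy, oxygenate mass, octane-barrels constraints are tight.
Optimal quantities: MTBE = 0.91989 barrels, butane = 1.5808 barrels, heavy naphtha = 0.69607 barrels.
Hence cost = 220.18·0.91989 + 92.43·1.5808 + 94.38·0.69607 = $414.3498.

$414.35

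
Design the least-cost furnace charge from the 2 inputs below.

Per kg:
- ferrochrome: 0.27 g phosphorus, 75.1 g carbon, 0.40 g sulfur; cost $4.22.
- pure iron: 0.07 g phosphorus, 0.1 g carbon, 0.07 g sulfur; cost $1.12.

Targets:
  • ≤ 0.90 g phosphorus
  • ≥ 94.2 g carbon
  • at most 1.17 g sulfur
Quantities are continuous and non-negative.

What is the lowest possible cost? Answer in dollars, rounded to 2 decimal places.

$5.29

Set it up as a linear program. Let x1 = kg of ferrochrome, x2 = kg of pure iron.
Minimize 4.22x1 + 1.12x2 with:
  0.27x1 + 0.07x2 ≤ 0.9   (phosphorus)
  75.1x1 + 0.1x2 ≥ 94.2   (carbon)
  0.4x1 + 0.07x2 ≤ 1.17   (sulfur)
  x1, x2 ≥ 0.
The minimum-cost mix takes nothing from pure iron — only ferrochrome. There the carbon constraint is tight.
So ferrochrome = 1.254 kg.
Cost = 4.22·1.254 = 5.2919.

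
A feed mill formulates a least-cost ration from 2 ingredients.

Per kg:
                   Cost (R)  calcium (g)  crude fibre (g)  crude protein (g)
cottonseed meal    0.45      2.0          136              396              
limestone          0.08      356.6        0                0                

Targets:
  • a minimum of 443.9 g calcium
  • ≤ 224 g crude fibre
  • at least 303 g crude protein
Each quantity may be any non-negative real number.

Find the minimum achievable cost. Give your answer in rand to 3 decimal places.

R0.444

Treat it as an LP. Let x1 = kg of cottonseed meal, x2 = kg of limestone.
min 0.45x1 + 0.08x2 s.t.:
  2x1 + 356.6x2 ≥ 443.9   (calcium)
  136x1 ≤ 224   (crude fibre)
  396x1 ≥ 303   (crude protein)
  x1, x2 ≥ 0.
Both inputs are positive at the optimum. The calcium and crude protein requirements are met with equality.
So cottonseed meal = 0.7652 kg, limestone = 1.241 kg.
Hence cost = 0.45·0.7652 + 0.08·1.241 = R0.44362.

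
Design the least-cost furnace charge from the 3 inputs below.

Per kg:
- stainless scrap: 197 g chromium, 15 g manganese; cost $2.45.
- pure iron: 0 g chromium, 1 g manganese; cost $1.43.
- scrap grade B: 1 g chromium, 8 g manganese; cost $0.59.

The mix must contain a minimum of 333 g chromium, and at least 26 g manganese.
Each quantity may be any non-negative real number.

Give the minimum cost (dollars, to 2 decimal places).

$4.19

Let x1 = kg of stainless scrap, x2 = kg of pure iron, x3 = kg of scrap grade B.
Minimise 2.45x1 + 1.43x2 + 0.59x3 subject to:
  197x1 + 1x3 ≥ 333   (chromium)
  15x1 + 1x2 + 8x3 ≥ 26   (manganese)
  x1, x2, x3 ≥ 0.
At the optimum only stainless scrap, scrap grade B are positive (pure iron = 0). There the chromium and manganese constraints are tight.
So stainless scrap = 1.69 kg, scrap grade B = 0.08136 kg.
Objective = 2.45·1.69 + 0.59·0.08136 = 4.1885.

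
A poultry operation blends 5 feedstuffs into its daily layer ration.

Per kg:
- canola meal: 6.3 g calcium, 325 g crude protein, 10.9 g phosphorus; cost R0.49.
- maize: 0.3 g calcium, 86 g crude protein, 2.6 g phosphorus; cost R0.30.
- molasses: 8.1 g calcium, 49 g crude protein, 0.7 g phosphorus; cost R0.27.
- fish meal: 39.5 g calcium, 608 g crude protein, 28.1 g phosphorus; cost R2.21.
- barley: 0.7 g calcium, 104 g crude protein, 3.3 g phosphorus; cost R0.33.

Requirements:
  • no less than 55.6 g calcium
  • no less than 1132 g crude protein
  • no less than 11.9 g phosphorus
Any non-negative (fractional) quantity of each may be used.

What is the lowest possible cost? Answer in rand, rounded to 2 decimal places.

Set it up as a linear program. Let x1 = kg of canola meal, x2 = kg of maize, x3 = kg of molasses, x4 = kg of fish meal, x5 = kg of barley.
Minimize 0.49x1 + 0.3x2 + 0.27x3 + 2.21x4 + 0.33x5 subject to:
  6.3x1 + 0.3x2 + 8.1x3 + 39.5x4 + 0.7x5 ≥ 55.6   (calcium)
  325x1 + 86x2 + 49x3 + 608x4 + 104x5 ≥ 1132   (crude protein)
  10.9x1 + 2.6x2 + 0.7x3 + 28.1x4 + 3.3x5 ≥ 11.9   (phosphorus)
  x1, x2, x3, x4, x5 ≥ 0.
At the optimum only canola meal, molasses are positive (maize, fish meal, barley = 0). There the calcium and crude protein constraints are tight.
Solving gives x1 = 2.773, x3 = 4.707.
Total cost: 0.49·2.773 + 0.27·4.707 = 2.6297.

R2.63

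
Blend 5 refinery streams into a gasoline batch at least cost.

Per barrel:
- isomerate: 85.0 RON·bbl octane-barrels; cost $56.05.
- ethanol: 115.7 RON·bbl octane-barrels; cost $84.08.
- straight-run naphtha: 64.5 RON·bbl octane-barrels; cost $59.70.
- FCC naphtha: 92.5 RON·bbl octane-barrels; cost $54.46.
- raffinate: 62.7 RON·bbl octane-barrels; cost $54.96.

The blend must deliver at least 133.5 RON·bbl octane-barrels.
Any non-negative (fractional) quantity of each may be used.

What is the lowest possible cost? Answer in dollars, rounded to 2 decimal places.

Set it up as a linear program. Let x1 = barrels of isomerate, x2 = barrels of ethanol, x3 = barrels of straight-run naphtha, x4 = barrels of FCC naphtha, x5 = barrels of raffinate.
Minimise 56.05x1 + 84.08x2 + 59.7x3 + 54.46x4 + 54.96x5 s.t.:
  85x1 + 115.7x2 + 64.5x3 + 92.5x4 + 62.7x5 ≥ 133.5   (octane-barrels)
  x1, x2, x3, x4, x5 ≥ 0.
At the optimum only FCC naphtha is positive (isomerate, ethanol, straight-run naphtha, raffinate = 0). There the octane-barrels constraint is tight.
That vertex is x4 = 1.4432.
Total cost: 54.46·1.4432 = 78.5967.

$78.60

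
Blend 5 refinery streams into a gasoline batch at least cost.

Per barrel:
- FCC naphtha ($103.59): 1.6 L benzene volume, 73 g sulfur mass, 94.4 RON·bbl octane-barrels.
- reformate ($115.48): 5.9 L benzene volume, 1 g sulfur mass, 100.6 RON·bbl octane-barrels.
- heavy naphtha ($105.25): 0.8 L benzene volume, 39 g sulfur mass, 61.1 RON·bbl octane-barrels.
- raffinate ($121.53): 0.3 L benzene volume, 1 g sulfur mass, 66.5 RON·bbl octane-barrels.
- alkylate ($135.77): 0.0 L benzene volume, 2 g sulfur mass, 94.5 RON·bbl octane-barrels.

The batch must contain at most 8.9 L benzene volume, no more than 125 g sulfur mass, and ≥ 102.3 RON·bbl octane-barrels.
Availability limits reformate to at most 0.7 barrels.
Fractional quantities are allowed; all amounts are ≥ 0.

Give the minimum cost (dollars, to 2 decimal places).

$112.26

Let x1 = barrels of FCC naphtha, x2 = barrels of reformate, x3 = barrels of heavy naphtha, x4 = barrels of raffinate, x5 = barrels of alkylate.
Minimize 103.59x1 + 115.48x2 + 105.25x3 + 121.53x4 + 135.77x5 s.t.:
  1.6x1 + 5.9x2 + 0.8x3 + 0.3x4 ≤ 8.9   (benzene volume)
  73x1 + 1x2 + 39x3 + 1x4 + 2x5 ≤ 125   (sulfur mass)
  94.4x1 + 100.6x2 + 61.1x3 + 66.5x4 + 94.5x5 ≥ 102.3   (octane-barrels)
  x2 ≤ 0.7
  x1, x2, x3, x4, x5 ≥ 0.
The cheapest feasible vertex uses only FCC naphtha; reformate, heavy naphtha, raffinate, alkylate are not used. There the octane-barrels constraint is tight.
Optimal quantities: FCC naphtha = 1.0837 barrels.
Objective = 103.59·1.0837 = 112.2605.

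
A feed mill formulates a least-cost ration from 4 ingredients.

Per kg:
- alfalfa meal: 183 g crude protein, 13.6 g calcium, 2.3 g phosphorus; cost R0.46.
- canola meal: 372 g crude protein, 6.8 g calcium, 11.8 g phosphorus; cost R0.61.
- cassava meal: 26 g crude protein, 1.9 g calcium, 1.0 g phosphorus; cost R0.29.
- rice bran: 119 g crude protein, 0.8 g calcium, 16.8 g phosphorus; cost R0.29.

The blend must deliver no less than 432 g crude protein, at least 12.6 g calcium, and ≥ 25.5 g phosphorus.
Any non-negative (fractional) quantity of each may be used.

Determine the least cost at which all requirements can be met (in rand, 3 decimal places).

This is a linear program. Let x1 = kg of alfalfa meal, x2 = kg of canola meal, x3 = kg of cassava meal, x4 = kg of rice bran.
Minimize 0.46x1 + 0.61x2 + 0.29x3 + 0.29x4 subject to:
  183x1 + 372x2 + 26x3 + 119x4 ≥ 432   (crude protein)
  13.6x1 + 6.8x2 + 1.9x3 + 0.8x4 ≥ 12.6   (calcium)
  2.3x1 + 11.8x2 + 1x3 + 16.8x4 ≥ 25.5   (phosphorus)
  x1, x2, x3, x4 ≥ 0.
The cheapest feasible vertex uses only alfalfa meal, canola meal, rice bran; cassava meal is not used. The crude protein, calcium, phosphorus requirements are met with equality.
So alfalfa meal = 0.6018 kg, canola meal = 0.5237 kg, rice bran = 1.068 kg.
Total cost: 0.46·0.6018 + 0.61·0.5237 + 0.29·1.068 = 0.90601.

R0.906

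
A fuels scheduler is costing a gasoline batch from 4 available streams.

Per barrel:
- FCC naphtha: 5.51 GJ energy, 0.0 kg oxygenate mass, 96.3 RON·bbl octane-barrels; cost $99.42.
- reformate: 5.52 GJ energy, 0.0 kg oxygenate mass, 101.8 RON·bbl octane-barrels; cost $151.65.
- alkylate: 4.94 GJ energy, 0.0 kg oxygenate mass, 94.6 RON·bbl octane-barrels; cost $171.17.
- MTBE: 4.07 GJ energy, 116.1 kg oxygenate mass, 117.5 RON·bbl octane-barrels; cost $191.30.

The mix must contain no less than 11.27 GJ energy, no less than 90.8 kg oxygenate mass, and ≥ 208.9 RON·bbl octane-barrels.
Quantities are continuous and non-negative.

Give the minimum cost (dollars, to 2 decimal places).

$295.53

This is a linear program. Let x1 = barrels of FCC naphtha, x2 = barrels of reformate, x3 = barrels of alkylate, x4 = barrels of MTBE.
Minimise 99.42x1 + 151.65x2 + 171.17x3 + 191.3x4 s.t.:
  5.51x1 + 5.52x2 + 4.94x3 + 4.07x4 ≥ 11.27   (energy)
  116.1x4 ≥ 90.8   (oxygenate mass)
  96.3x1 + 101.8x2 + 94.6x3 + 117.5x4 ≥ 208.9   (octane-barrels)
  x1, x2, x3, x4 ≥ 0.
At the optimum only FCC naphtha, MTBE are positive (reformate, alkylate = 0). The energy and oxygenate mass requirements are met with equality.
Optimal quantities: FCC naphtha = 1.4677 barrels, MTBE = 0.78208 barrels.
Cost = 99.42·1.4677 + 191.3·0.78208 = 295.5306.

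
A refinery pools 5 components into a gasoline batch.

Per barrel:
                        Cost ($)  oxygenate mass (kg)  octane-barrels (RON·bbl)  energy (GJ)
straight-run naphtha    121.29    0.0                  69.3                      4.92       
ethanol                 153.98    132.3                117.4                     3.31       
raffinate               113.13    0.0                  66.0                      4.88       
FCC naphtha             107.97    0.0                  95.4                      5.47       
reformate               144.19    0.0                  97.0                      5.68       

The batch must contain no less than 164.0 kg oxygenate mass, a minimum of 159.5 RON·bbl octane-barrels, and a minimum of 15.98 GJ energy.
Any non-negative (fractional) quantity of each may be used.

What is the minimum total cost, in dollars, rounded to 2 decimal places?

$425.31

Let x1 = barrels of straight-run naphtha, x2 = barrels of ethanol, x3 = barrels of raffinate, x4 = barrels of FCC naphtha, x5 = barrels of reformate.
Minimize 121.29x1 + 153.98x2 + 113.13x3 + 107.97x4 + 144.19x5 with:
  132.3x2 ≥ 164   (oxygenate mass)
  69.3x1 + 117.4x2 + 66x3 + 95.4x4 + 97x5 ≥ 159.5   (octane-barrels)
  4.92x1 + 3.31x2 + 4.88x3 + 5.47x4 + 5.68x5 ≥ 15.98   (energy)
  x1, x2, x3, x4, x5 ≥ 0.
At the optimum only ethanol, FCC naphtha are positive (straight-run naphtha, raffinate, reformate = 0). The oxygenate mass and energy requirements are met with equality.
So ethanol = 1.2396 barrels, FCC naphtha = 2.1713 barrels.
Objective = 153.98·1.2396 + 107.97·2.1713 = 425.3089.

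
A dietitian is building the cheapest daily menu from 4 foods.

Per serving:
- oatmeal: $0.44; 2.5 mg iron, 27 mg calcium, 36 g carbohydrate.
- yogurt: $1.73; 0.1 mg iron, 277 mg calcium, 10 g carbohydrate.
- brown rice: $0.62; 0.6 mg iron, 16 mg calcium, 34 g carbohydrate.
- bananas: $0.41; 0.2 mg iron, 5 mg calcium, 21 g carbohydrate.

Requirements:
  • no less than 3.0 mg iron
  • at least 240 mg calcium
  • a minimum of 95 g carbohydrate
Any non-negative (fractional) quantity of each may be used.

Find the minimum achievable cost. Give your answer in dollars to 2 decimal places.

$2.17

Let x1 = servings of oatmeal, x2 = servings of yogurt, x3 = servings of brown rice, x4 = servings of bananas.
Minimise 0.44x1 + 1.73x2 + 0.62x3 + 0.41x4 subject to:
  2.5x1 + 0.1x2 + 0.6x3 + 0.2x4 ≥ 3   (iron)
  27x1 + 277x2 + 16x3 + 5x4 ≥ 240   (calcium)
  36x1 + 10x2 + 34x3 + 21x4 ≥ 95   (carbohydrate)
  x1, x2, x3, x4 ≥ 0.
At the optimum only oatmeal, yogurt are positive (brown rice, bananas = 0). There the calcium and carbohydrate constraints are tight.
Optimal quantities: oatmeal = 2.465 servings, yogurt = 0.6262 servings.
Hence cost = 0.44·2.465 + 1.73·0.6262 = $2.1679.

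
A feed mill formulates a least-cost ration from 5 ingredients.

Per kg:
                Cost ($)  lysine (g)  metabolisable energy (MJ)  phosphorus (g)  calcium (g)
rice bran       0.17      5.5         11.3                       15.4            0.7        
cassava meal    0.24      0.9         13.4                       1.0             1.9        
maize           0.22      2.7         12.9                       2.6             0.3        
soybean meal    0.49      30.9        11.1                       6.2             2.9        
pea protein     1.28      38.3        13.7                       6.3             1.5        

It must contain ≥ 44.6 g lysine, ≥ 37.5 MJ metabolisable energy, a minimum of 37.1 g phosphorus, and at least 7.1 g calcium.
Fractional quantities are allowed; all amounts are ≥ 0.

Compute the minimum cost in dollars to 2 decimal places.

$1.18

Set it up as a linear program. Let x1 = kg of rice bran, x2 = kg of cassava meal, x3 = kg of maize, x4 = kg of soybean meal, x5 = kg of pea protein.
Minimise 0.17x1 + 0.24x2 + 0.22x3 + 0.49x4 + 1.28x5 with:
  5.5x1 + 0.9x2 + 2.7x3 + 30.9x4 + 38.3x5 ≥ 44.6   (lysine)
  11.3x1 + 13.4x2 + 12.9x3 + 11.1x4 + 13.7x5 ≥ 37.5   (metabolisable energy)
  15.4x1 + 1x2 + 2.6x3 + 6.2x4 + 6.3x5 ≥ 37.1   (phosphorus)
  0.7x1 + 1.9x2 + 0.3x3 + 2.9x4 + 1.5x5 ≥ 7.1   (calcium)
  x1, x2, x3, x4, x5 ≥ 0.
The optimal basis is {rice bran, cassava meal, soybean meal}; maize, pea protein drop out. Binding constraints: lysine, phosphorus, calcium.
So rice bran = 1.888 kg, cassava meal = 1.414 kg, soybean meal = 1.066 kg.
Hence cost = 0.17·1.888 + 0.24·1.414 + 0.49·1.066 = $1.1827.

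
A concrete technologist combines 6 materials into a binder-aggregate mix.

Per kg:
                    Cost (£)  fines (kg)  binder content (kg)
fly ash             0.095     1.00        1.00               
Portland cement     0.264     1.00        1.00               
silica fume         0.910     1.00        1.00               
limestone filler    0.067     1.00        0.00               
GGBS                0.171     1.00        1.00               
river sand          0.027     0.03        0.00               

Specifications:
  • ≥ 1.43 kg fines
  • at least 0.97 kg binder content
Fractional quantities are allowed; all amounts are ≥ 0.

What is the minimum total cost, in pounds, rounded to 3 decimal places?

£0.123

Set it up as a linear program. Let x1 = kg of fly ash, x2 = kg of Portland cement, x3 = kg of silica fume, x4 = kg of limestone filler, x5 = kg of GGBS, x6 = kg of river sand.
Minimise 0.095x1 + 0.264x2 + 0.91x3 + 0.067x4 + 0.171x5 + 0.027x6 s.t.:
  1x1 + 1x2 + 1x3 + 1x4 + 1x5 + 0.03x6 ≥ 1.43   (fines)
  1x1 + 1x2 + 1x3 + 1x5 ≥ 0.97   (binder content)
  x1, x2, x3, x4, x5, x6 ≥ 0.
The minimum-cost mix takes nothing from Portland cement, silica fume, GGBS, river sand — only fly ash, limestone filler. The fines and binder content requirements are met with equality.
Solving gives x1 = 0.97, x4 = 0.46.
Total cost: 0.095·0.97 + 0.067·0.46 = 0.12297.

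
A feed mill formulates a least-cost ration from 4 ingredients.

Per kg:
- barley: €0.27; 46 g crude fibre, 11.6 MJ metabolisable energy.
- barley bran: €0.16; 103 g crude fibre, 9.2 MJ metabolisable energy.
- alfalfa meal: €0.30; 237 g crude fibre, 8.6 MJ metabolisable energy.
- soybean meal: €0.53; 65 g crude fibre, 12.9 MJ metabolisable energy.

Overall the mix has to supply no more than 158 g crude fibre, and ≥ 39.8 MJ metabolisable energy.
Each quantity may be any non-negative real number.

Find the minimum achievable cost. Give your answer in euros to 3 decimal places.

Treat it as an LP. Let x1 = kg of barley, x2 = kg of barley bran, x3 = kg of alfalfa meal, x4 = kg of soybean meal.
Minimise 0.27x1 + 0.16x2 + 0.3x3 + 0.53x4 with:
  46x1 + 103x2 + 237x3 + 65x4 ≤ 158   (crude fibre)
  11.6x1 + 9.2x2 + 8.6x3 + 12.9x4 ≥ 39.8   (metabolisable energy)
  x1, x2, x3, x4 ≥ 0.
The optimal basis is {barley, barley bran}; alfalfa meal, soybean meal drop out. There the crude fibre and metabolisable energy constraints are tight.
So barley = 3.429 kg, barley bran = 0.002592 kg.
Hence cost = 0.27·3.429 + 0.16·0.002592 = €0.92624.

€0.926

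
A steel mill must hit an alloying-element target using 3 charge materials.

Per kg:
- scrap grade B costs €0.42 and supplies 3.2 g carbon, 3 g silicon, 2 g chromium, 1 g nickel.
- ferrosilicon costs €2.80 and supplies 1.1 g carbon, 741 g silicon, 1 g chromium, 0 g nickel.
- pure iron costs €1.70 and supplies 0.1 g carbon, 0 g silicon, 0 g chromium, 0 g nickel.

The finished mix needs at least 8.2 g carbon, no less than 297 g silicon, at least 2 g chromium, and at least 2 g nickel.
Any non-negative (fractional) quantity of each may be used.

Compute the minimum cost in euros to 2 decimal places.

Let x1 = kg of scrap grade B, x2 = kg of ferrosilicon, x3 = kg of pure iron.
Minimize 0.42x1 + 2.8x2 + 1.7x3 with:
  3.2x1 + 1.1x2 + 0.1x3 ≥ 8.2   (carbon)
  3x1 + 741x2 ≥ 297   (silicon)
  2x1 + 1x2 ≥ 2   (chromium)
  1x1 ≥ 2   (nickel)
  x1, x2, x3 ≥ 0.
The cheapest feasible vertex uses only scrap grade B, ferrosilicon; pure iron is not used. Binding constraints: carbon and silicon.
Solving gives x1 = 2.428, x2 = 0.391.
Hence cost = 0.42·2.428 + 2.8·0.391 = €2.1146.

€2.11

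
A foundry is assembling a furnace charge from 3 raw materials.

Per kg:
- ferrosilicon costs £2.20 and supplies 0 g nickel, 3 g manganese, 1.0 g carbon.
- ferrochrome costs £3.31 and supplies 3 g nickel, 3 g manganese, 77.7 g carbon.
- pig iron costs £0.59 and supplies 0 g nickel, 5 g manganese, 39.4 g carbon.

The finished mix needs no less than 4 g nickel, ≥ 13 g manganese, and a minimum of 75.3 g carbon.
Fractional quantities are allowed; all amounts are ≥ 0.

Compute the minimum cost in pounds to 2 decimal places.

Let x1 = kg of ferrosilicon, x2 = kg of ferrochrome, x3 = kg of pig iron.
Minimize 2.2x1 + 3.31x2 + 0.59x3 with:
  3x2 ≥ 4   (nickel)
  3x1 + 3x2 + 5x3 ≥ 13   (manganese)
  1x1 + 77.7x2 + 39.4x3 ≥ 75.3   (carbon)
  x1, x2, x3 ≥ 0.
The optimal basis is {ferrochrome, pig iron}; ferrosilicon drops out. Binding constraints: nickel and manganese.
That vertex is x2 = 1.3333, x3 = 1.8.
Total cost: 3.31·1.3333 + 0.59·1.8 = 5.4752.

£5.48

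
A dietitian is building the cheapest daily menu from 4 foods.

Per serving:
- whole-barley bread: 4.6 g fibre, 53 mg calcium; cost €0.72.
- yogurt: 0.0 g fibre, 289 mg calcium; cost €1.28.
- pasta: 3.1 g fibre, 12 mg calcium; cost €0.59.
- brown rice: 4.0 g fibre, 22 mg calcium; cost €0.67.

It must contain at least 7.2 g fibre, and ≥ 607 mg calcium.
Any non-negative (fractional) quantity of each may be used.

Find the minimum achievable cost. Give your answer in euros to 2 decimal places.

Let x1 = servings of whole-barley bread, x2 = servings of yogurt, x3 = servings of pasta, x4 = servings of brown rice.
Minimize 0.72x1 + 1.28x2 + 0.59x3 + 0.67x4 subject to:
  4.6x1 + 3.1x3 + 4x4 ≥ 7.2   (fibre)
  53x1 + 289x2 + 12x3 + 22x4 ≥ 607   (calcium)
  x1, x2, x3, x4 ≥ 0.
The minimum-cost mix takes nothing from pasta, brown rice — only whole-barley bread, yogurt. There the fibre and calcium constraints are tight.
Solving gives x1 = 1.565, x2 = 1.813.
Total cost: 0.72·1.565 + 1.28·1.813 = 3.4474.

€3.45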